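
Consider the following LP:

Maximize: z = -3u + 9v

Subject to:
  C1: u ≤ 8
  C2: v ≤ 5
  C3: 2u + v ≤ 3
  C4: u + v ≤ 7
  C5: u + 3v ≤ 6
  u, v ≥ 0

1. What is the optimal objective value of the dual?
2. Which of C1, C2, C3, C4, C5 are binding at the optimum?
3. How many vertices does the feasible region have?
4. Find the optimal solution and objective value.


1. 18
2. C5
3. 4
4. u = 0, v = 2, z = 18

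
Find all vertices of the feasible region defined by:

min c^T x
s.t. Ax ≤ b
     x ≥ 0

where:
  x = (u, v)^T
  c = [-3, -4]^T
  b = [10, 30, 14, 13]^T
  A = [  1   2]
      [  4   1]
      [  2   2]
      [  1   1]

(0, 0), (7, 0), (4, 3), (0, 5)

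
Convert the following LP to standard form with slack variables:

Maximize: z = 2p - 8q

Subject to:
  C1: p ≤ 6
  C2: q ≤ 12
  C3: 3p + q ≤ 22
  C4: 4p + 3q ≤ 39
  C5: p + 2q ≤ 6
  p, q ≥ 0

max z = 2p - 8q

s.t.
  p + s1 = 6
  q + s2 = 12
  3p + q + s3 = 22
  4p + 3q + s4 = 39
  p + 2q + s5 = 6
  p, q, s1, s2, s3, s4, s5 ≥ 0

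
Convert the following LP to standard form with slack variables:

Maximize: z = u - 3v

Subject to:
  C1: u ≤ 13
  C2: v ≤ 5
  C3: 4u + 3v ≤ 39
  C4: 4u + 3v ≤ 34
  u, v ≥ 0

max z = u - 3v

s.t.
  u + s1 = 13
  v + s2 = 5
  4u + 3v + s3 = 39
  4u + 3v + s4 = 34
  u, v, s1, s2, s3, s4 ≥ 0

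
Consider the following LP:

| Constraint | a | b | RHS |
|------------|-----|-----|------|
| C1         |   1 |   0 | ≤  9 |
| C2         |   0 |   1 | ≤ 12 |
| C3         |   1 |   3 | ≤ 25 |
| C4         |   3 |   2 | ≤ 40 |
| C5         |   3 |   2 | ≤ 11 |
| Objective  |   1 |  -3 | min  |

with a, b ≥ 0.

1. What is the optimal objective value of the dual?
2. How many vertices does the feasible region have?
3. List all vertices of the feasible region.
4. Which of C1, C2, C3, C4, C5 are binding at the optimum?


1. -16.5
2. 3
3. (0, 0), (3.667, 0), (0, 5.5)
4. C5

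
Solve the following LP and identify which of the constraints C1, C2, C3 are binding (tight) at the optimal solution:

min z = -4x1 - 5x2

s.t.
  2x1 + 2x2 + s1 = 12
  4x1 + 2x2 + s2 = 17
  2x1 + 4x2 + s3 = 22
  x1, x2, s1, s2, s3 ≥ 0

At x1 = 1, x2 = 5, compute slack b - a·x for each constraint:
  C1: 12 − 12 = 0  (binding)
  C2: 17 − 14 = 3  (slack)
  C3: 22 − 22 = 0  (binding)

Optimal: x1 = 1, x2 = 5
Binding: C1, C3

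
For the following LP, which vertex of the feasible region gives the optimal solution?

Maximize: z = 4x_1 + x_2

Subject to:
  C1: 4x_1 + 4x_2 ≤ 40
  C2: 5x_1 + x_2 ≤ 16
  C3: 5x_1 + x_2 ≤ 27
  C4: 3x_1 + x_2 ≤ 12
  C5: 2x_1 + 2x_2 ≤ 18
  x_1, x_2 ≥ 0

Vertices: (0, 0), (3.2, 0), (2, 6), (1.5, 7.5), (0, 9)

Evaluate the objective at each vertex of the feasible region:
  z(0, 0) = 0
  z(3.2, 0) = 12.8
  z(2, 6) = 14  ←
  z(1.5, 7.5) = 13.5
  z(0, 9) = 9
The maximum is at x_1 = 2, x_2 = 6.

(2, 6)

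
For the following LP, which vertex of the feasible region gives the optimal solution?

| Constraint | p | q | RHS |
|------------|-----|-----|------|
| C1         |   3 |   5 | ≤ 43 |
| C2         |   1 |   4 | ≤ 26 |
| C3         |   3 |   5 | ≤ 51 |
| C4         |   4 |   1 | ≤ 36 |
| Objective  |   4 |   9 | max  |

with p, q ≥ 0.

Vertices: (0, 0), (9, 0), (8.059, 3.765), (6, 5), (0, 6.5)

Evaluate the objective at each vertex of the feasible region:
  z(0, 0) = 0
  z(9, 0) = 36
  z(8.059, 3.765) = 66.12
  z(6, 5) = 69  ←
  z(0, 6.5) = 58.5
The maximum is at p = 6, q = 5.

(6, 5)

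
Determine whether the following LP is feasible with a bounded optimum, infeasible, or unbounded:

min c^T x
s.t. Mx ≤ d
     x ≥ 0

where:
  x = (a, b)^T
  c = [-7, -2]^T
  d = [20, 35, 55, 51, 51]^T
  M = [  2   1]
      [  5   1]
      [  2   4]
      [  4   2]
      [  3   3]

Feasible with a bounded optimal solution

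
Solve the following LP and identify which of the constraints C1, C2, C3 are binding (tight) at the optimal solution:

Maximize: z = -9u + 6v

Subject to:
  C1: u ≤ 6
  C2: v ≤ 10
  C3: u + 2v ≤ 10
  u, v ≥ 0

At u = 0, v = 5, compute slack b - a·x for each constraint:
  C1: 6 − 0 = 6  (slack)
  C2: 10 − 5 = 5  (slack)
  C3: 10 − 10 = 0  (binding)

Optimal: u = 0, v = 5
Binding: C3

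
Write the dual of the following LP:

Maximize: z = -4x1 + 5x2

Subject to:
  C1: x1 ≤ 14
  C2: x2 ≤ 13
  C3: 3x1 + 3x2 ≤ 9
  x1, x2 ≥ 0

Primal max cᵀx s.t. Ax ≤ b, x ≥ 0  →  Dual min bᵀy s.t. Aᵀy ≥ c, y ≥ 0.

Minimize: z = 14y1 + 13y2 + 9y3

Subject to:
  y1 + 3y3 ≥ -4
  y2 + 3y3 ≥ 5
  y1, y2, y3 ≥ 0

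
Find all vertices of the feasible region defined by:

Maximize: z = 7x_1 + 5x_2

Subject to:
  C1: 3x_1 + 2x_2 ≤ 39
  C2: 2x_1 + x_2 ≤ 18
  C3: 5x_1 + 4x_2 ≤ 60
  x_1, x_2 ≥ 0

(0, 0), (9, 0), (4, 10), (0, 15)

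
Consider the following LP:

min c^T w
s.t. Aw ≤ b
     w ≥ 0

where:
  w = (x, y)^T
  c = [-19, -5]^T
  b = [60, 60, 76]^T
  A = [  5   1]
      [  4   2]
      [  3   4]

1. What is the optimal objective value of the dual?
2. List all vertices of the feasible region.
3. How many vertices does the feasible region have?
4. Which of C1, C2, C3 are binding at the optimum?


1. -240
2. (0, 0), (12, 0), (10, 10), (8.8, 12.4), (0, 19)
3. 5
4. C1, C2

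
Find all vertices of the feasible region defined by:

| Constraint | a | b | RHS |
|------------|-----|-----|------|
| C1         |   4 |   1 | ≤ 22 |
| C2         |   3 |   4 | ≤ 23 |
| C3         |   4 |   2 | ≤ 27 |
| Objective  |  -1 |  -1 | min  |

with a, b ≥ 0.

(0, 0), (5.5, 0), (5, 2), (0, 5.75)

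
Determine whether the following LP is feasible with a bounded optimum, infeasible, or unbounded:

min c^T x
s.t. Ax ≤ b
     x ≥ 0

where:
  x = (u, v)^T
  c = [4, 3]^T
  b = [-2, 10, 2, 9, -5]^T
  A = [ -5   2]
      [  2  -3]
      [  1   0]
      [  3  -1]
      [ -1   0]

Infeasible (no feasible solution exists)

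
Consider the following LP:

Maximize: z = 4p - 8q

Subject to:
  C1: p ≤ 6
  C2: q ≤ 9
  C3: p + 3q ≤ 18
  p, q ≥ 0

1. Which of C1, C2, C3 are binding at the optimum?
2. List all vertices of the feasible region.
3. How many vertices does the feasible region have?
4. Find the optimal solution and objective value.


1. C1
2. (0, 0), (6, 0), (6, 4), (0, 6)
3. 4
4. p = 6, q = 0, z = 24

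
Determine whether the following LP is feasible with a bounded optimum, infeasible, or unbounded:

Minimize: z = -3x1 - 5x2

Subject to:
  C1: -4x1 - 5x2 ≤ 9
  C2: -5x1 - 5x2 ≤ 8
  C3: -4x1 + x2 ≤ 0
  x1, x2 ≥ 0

Unbounded (objective can decrease without bound)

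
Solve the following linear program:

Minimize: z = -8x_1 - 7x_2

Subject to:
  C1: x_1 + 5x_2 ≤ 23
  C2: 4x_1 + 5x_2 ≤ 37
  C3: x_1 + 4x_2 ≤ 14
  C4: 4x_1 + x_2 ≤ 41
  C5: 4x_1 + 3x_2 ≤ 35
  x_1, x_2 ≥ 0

Evaluate the objective at each vertex of the feasible region:
  z(0, 0) = 0
  z(8.75, 0) = -70
  z(8, 1) = -71  ←
  z(7.091, 1.727) = -68.82
  z(0, 3.5) = -24.5
The minimum is at x_1 = 8, x_2 = 1.

x_1 = 8, x_2 = 1, z = -71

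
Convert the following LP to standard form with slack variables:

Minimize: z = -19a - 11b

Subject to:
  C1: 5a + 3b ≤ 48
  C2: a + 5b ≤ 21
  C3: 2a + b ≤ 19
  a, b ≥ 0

min z = -19a - 11b

s.t.
  5a + 3b + s1 = 48
  a + 5b + s2 = 21
  2a + b + s3 = 19
  a, b, s1, s2, s3 ≥ 0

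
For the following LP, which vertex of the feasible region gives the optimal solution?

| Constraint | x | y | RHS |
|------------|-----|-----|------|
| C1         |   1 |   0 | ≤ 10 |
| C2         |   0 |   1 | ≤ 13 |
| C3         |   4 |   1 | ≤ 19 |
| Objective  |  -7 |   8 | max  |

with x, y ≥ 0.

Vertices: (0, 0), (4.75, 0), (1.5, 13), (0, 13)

Evaluate the objective at each vertex of the feasible region:
  z(0, 0) = 0
  z(4.75, 0) = -33.25
  z(1.5, 13) = 93.5
  z(0, 13) = 104  ←
The maximum is at x = 0, y = 13.

(0, 13)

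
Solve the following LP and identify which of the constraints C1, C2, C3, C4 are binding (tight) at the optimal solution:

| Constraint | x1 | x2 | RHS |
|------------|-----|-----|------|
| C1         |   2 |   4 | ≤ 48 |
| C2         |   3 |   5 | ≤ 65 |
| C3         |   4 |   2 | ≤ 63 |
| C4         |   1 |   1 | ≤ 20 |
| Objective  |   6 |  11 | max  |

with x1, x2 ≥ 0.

At x1 = 10, x2 = 7, compute slack b - a·x for each constraint:
  C1: 48 − 48 = 0  (binding)
  C2: 65 − 65 = 0  (binding)
  C3: 63 − 54 = 9  (slack)
  C4: 20 − 17 = 3  (slack)

Optimal: x1 = 10, x2 = 7
Binding: C1, C2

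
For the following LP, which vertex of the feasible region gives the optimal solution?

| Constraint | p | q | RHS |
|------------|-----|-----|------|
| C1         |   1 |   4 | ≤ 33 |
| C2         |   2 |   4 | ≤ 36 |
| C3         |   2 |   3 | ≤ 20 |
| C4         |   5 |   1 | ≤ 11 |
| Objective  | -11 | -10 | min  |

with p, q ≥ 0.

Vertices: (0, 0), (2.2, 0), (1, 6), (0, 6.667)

Evaluate the objective at each vertex of the feasible region:
  z(0, 0) = 0
  z(2.2, 0) = -24.2
  z(1, 6) = -71  ←
  z(0, 6.667) = -66.67
The minimum is at p = 1, q = 6.

(1, 6)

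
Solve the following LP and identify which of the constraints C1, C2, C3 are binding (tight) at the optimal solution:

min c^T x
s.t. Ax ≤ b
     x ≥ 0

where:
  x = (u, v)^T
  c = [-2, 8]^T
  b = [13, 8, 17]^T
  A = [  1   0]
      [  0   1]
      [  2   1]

At u = 8.5, v = 0, compute slack b - a·x for each constraint:
  C1: 13 − 8.5 = 4.5  (slack)
  C2: 8 − 0 = 8  (slack)
  C3: 17 − 17 = 0  (binding)

Optimal: u = 8.5, v = 0
Binding: C3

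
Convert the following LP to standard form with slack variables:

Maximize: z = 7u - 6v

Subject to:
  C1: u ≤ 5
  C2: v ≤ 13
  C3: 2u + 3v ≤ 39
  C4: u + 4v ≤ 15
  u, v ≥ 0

max z = 7u - 6v

s.t.
  u + s1 = 5
  v + s2 = 13
  2u + 3v + s3 = 39
  u + 4v + s4 = 15
  u, v, s1, s2, s3, s4 ≥ 0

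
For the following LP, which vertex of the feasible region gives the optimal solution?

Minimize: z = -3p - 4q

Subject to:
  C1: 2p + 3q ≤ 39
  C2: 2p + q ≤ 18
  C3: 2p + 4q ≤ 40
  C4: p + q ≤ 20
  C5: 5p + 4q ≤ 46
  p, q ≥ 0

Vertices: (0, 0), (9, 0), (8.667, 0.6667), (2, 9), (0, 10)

Evaluate the objective at each vertex of the feasible region:
  z(0, 0) = 0
  z(9, 0) = -27
  z(8.667, 0.6667) = -28.67
  z(2, 9) = -42  ←
  z(0, 10) = -40
The minimum is at p = 2, q = 9.

(2, 9)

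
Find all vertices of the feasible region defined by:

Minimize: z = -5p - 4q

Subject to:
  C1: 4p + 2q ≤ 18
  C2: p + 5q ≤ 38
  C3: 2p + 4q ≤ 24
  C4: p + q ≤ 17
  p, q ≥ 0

(0, 0), (4.5, 0), (2, 5), (0, 6)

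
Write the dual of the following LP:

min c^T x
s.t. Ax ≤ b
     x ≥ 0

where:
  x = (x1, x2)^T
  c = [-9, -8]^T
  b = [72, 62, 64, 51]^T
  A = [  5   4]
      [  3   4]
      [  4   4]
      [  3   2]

Primal min cᵀx s.t. Ax ≤ b, x ≥ 0  →  Dual max −bᵀy s.t. Aᵀy ≥ −c, y ≥ 0.

Maximize: z = -72y1 - 62y2 - 64y3 - 51y4

Subject to:
  5y1 + 3y2 + 4y3 + 3y4 ≥ 9
  4y1 + 4y2 + 4y3 + 2y4 ≥ 8
  y1, y2, y3, y4 ≥ 0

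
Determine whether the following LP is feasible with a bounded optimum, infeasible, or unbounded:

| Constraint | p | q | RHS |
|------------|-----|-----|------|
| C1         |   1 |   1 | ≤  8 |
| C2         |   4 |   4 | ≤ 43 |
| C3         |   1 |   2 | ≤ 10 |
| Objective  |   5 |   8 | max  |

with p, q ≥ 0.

Feasible with a bounded optimal solution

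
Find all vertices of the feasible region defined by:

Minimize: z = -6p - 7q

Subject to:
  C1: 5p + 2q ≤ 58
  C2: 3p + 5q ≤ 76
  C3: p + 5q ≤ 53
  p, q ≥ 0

(0, 0), (11.6, 0), (8, 9), (0, 10.6)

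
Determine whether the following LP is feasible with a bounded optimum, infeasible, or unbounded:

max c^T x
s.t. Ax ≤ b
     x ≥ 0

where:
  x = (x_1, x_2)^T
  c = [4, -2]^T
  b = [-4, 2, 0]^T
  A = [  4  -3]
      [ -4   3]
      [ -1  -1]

Infeasible (no feasible solution exists)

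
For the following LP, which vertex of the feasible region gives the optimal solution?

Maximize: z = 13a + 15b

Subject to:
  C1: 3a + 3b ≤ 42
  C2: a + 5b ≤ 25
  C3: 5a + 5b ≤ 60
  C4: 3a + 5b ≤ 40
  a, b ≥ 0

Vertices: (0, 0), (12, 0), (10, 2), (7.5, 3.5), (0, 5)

Evaluate the objective at each vertex of the feasible region:
  z(0, 0) = 0
  z(12, 0) = 156
  z(10, 2) = 160  ←
  z(7.5, 3.5) = 150
  z(0, 5) = 75
The maximum is at a = 10, b = 2.

(10, 2)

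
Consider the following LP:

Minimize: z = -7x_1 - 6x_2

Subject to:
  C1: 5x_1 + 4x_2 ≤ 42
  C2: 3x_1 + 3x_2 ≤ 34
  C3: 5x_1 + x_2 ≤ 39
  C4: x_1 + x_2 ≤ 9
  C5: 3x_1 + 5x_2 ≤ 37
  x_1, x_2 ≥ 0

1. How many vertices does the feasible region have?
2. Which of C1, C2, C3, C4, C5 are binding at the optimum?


1. 6
2. C1, C4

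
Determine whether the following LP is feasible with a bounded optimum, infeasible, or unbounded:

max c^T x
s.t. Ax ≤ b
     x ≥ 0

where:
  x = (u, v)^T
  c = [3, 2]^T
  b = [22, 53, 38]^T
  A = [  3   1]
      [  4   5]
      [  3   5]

Feasible with a bounded optimal solution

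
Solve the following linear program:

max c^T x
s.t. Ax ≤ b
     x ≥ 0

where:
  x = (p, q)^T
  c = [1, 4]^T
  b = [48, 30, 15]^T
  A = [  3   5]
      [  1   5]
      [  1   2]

Evaluate the objective at each vertex of the feasible region:
  z(0, 0) = 0
  z(15, 0) = 15
  z(5, 5) = 25  ←
  z(0, 6) = 24
The maximum is at p = 5, q = 5.

p = 5, q = 5, z = 25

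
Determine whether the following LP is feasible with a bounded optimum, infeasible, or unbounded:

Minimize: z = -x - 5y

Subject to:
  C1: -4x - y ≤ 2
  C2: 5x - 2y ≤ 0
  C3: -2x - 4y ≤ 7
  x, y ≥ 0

Unbounded (objective can decrease without bound)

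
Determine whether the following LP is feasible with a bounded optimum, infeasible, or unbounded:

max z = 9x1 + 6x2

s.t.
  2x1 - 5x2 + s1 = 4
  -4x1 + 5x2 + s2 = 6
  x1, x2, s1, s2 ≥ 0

Unbounded (objective can increase without bound)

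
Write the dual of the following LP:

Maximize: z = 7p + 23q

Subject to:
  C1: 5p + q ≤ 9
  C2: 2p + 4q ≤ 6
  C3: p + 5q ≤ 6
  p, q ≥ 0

Primal max cᵀx s.t. Ax ≤ b, x ≥ 0  →  Dual min bᵀy s.t. Aᵀy ≥ c, y ≥ 0.

Minimize: z = 9y1 + 6y2 + 6y3

Subject to:
  5y1 + 2y2 + y3 ≥ 7
  y1 + 4y2 + 5y3 ≥ 23
  y1, y2, y3 ≥ 0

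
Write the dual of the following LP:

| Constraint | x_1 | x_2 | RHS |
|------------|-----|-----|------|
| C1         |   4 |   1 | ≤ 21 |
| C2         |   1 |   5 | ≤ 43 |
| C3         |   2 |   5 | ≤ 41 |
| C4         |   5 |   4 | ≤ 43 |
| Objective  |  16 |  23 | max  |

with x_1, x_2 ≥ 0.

Primal max cᵀx s.t. Ax ≤ b, x ≥ 0  →  Dual min bᵀy s.t. Aᵀy ≥ c, y ≥ 0.

Minimize: z = 21y1 + 43y2 + 41y3 + 43y4

Subject to:
  4y1 + y2 + 2y3 + 5y4 ≥ 16
  y1 + 5y2 + 5y3 + 4y4 ≥ 23
  y1, y2, y3, y4 ≥ 0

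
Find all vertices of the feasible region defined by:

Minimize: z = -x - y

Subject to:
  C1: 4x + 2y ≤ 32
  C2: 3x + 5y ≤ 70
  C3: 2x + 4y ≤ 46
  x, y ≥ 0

(0, 0), (8, 0), (3, 10), (0, 11.5)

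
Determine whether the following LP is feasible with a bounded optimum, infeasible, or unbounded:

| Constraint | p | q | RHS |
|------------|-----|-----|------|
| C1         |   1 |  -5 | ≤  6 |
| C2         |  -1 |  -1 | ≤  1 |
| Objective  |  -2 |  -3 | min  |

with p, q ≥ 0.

Unbounded (objective can decrease without bound)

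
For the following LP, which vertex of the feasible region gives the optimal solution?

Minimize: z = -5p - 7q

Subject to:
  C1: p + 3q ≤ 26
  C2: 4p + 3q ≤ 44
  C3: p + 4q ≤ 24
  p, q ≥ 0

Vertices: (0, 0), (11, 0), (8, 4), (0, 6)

Evaluate the objective at each vertex of the feasible region:
  z(0, 0) = 0
  z(11, 0) = -55
  z(8, 4) = -68  ←
  z(0, 6) = -42
The minimum is at p = 8, q = 4.

(8, 4)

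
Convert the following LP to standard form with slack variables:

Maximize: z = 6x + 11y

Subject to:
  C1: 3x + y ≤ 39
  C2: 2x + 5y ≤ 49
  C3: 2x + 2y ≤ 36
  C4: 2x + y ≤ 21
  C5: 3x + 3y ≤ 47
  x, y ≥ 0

max z = 6x + 11y

s.t.
  3x + y + s1 = 39
  2x + 5y + s2 = 49
  2x + 2y + s3 = 36
  2x + y + s4 = 21
  3x + 3y + s5 = 47
  x, y, s1, s2, s3, s4, s5 ≥ 0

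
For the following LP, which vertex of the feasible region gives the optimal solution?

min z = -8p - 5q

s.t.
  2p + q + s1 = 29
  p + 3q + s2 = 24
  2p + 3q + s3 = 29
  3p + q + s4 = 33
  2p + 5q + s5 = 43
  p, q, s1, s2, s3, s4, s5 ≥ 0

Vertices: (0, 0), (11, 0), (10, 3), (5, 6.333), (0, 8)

Evaluate the objective at each vertex of the feasible region:
  z(0, 0) = 0
  z(11, 0) = -88
  z(10, 3) = -95  ←
  z(5, 6.333) = -71.67
  z(0, 8) = -40
The minimum is at p = 10, q = 3.

(10, 3)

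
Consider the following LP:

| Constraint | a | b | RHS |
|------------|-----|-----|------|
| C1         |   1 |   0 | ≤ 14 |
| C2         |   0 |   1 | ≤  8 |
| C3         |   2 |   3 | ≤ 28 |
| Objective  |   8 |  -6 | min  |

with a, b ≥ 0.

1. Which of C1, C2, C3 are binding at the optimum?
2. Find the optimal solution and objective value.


1. C2
2. a = 0, b = 8, z = -48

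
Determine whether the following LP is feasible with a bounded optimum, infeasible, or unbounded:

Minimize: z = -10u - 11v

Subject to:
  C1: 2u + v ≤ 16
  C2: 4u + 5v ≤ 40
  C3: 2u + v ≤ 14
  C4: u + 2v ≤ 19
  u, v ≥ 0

Feasible with a bounded optimal solution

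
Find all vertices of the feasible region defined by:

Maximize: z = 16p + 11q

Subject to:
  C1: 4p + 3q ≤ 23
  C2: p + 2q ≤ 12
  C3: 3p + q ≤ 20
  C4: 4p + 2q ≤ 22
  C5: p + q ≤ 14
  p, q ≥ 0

(0, 0), (5.5, 0), (5, 1), (2, 5), (0, 6)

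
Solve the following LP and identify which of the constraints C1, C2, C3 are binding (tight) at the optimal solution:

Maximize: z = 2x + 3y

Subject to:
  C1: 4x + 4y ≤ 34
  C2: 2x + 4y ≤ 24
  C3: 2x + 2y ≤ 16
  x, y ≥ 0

At x = 4, y = 4, compute slack b - a·x for each constraint:
  C1: 34 − 32 = 2  (slack)
  C2: 24 − 24 = 0  (binding)
  C3: 16 − 16 = 0  (binding)

Optimal: x = 4, y = 4
Binding: C2, C3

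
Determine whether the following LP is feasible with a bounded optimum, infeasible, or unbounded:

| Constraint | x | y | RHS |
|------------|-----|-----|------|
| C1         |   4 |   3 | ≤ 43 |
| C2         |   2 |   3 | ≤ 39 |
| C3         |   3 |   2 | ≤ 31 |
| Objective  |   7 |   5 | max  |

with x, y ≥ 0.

Feasible with a bounded optimal solution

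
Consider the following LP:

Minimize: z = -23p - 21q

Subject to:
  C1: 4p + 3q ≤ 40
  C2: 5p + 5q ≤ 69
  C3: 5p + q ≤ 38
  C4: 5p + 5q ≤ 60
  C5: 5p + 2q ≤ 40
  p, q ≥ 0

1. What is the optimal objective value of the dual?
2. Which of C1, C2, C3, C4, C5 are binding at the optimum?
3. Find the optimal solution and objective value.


1. -260
2. C1, C4
3. p = 4, q = 8, z = -260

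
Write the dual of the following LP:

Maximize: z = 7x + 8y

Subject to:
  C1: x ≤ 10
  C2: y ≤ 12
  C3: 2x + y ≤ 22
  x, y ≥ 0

Primal max cᵀx s.t. Ax ≤ b, x ≥ 0  →  Dual min bᵀy s.t. Aᵀy ≥ c, y ≥ 0.

Minimize: z = 10y1 + 12y2 + 22y3

Subject to:
  y1 + 2y3 ≥ 7
  y2 + y3 ≥ 8
  y1, y2, y3 ≥ 0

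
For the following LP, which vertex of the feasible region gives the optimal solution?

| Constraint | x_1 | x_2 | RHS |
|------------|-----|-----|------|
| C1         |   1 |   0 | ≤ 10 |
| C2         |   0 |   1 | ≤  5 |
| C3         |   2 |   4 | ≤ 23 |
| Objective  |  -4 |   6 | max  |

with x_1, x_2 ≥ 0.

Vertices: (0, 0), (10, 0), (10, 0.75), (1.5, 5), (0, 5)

Evaluate the objective at each vertex of the feasible region:
  z(0, 0) = 0
  z(10, 0) = -40
  z(10, 0.75) = -35.5
  z(1.5, 5) = 24
  z(0, 5) = 30  ←
The maximum is at x_1 = 0, x_2 = 5.

(0, 5)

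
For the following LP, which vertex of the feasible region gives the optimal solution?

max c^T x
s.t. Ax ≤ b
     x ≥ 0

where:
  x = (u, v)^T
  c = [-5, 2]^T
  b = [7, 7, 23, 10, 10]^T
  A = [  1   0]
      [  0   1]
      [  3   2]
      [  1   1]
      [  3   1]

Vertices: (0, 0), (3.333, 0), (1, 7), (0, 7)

Evaluate the objective at each vertex of the feasible region:
  z(0, 0) = 0
  z(3.333, 0) = -16.67
  z(1, 7) = 9
  z(0, 7) = 14  ←
The maximum is at u = 0, v = 7.

(0, 7)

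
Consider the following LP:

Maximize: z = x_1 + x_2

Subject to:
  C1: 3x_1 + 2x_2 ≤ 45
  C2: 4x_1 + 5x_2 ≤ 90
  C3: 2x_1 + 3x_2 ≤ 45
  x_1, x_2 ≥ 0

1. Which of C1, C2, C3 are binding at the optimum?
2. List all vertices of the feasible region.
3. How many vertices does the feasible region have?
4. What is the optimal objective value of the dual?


1. C1, C3
2. (0, 0), (15, 0), (9, 9), (0, 15)
3. 4
4. 18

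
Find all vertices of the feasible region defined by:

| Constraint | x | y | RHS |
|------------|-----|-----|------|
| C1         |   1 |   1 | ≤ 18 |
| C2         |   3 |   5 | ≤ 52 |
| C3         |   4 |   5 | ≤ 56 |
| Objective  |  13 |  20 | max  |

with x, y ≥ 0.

(0, 0), (14, 0), (4, 8), (0, 10.4)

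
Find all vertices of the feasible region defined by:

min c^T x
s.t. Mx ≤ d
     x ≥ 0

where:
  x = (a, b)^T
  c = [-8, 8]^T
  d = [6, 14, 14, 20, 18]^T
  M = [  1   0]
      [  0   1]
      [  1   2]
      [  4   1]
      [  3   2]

(0, 0), (5, 0), (4.4, 2.4), (2, 6), (0, 7)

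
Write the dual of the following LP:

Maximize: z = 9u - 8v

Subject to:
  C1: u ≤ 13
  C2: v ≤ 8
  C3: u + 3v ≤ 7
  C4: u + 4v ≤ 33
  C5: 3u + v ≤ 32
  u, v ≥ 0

Primal max cᵀx s.t. Ax ≤ b, x ≥ 0  →  Dual min bᵀy s.t. Aᵀy ≥ c, y ≥ 0.

Minimize: z = 13y1 + 8y2 + 7y3 + 33y4 + 32y5

Subject to:
  y1 + y3 + y4 + 3y5 ≥ 9
  y2 + 3y3 + 4y4 + y5 ≥ -8
  y1, y2, y3, y4, y5 ≥ 0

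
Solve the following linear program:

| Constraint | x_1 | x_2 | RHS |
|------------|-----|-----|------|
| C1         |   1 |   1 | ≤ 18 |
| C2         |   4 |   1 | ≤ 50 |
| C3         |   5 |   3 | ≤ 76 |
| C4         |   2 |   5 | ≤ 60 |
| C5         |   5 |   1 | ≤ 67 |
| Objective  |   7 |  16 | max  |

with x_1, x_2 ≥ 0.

Evaluate the objective at each vertex of the feasible region:
  z(0, 0) = 0
  z(12.5, 0) = 87.5
  z(10.67, 7.333) = 192
  z(10, 8) = 198  ←
  z(0, 12) = 192
The maximum is at x_1 = 10, x_2 = 8.

x_1 = 10, x_2 = 8, z = 198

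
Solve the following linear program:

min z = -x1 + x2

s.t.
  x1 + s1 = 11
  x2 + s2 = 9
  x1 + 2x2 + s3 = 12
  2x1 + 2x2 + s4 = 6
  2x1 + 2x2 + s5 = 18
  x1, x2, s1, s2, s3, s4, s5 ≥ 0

Evaluate the objective at each vertex of the feasible region:
  z(0, 0) = 0
  z(3, 0) = -3  ←
  z(0, 3) = 3
The minimum is at x1 = 3, x2 = 0.

x1 = 3, x2 = 0, z = -3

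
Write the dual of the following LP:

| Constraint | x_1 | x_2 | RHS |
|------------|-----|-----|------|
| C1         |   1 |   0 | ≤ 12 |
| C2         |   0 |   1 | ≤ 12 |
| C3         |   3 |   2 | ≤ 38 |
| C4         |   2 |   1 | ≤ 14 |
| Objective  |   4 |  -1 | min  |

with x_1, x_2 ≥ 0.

Primal min cᵀx s.t. Ax ≤ b, x ≥ 0  →  Dual max −bᵀy s.t. Aᵀy ≥ −c, y ≥ 0.

Maximize: z = -12y1 - 12y2 - 38y3 - 14y4

Subject to:
  y1 + 3y3 + 2y4 ≥ -4
  y2 + 2y3 + y4 ≥ 1
  y1, y2, y3, y4 ≥ 0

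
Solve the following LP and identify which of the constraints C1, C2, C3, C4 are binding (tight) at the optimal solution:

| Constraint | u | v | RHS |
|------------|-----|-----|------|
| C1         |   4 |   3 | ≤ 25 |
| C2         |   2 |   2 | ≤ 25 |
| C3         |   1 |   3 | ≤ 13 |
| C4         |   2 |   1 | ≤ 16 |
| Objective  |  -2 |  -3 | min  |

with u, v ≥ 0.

At u = 4, v = 3, compute slack b - a·x for each constraint:
  C1: 25 − 25 = 0  (binding)
  C2: 25 − 14 = 11  (slack)
  C3: 13 − 13 = 0  (binding)
  C4: 16 − 11 = 5  (slack)

Optimal: u = 4, v = 3
Binding: C1, C3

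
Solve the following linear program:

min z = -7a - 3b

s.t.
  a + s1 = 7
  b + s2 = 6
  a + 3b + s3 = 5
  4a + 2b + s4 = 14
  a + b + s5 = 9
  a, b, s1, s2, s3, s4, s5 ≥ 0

Evaluate the objective at each vertex of the feasible region:
  z(0, 0) = 0
  z(3.5, 0) = -24.5  ←
  z(3.2, 0.6) = -24.2
  z(0, 1.667) = -5
The minimum is at a = 3.5, b = 0.

a = 3.5, b = 0, z = -24.5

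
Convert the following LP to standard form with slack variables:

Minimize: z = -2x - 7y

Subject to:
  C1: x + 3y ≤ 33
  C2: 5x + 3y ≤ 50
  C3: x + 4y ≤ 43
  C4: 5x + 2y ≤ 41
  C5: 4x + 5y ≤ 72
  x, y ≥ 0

min z = -2x - 7y

s.t.
  x + 3y + s1 = 33
  5x + 3y + s2 = 50
  x + 4y + s3 = 43
  5x + 2y + s4 = 41
  4x + 5y + s5 = 72
  x, y, s1, s2, s3, s4, s5 ≥ 0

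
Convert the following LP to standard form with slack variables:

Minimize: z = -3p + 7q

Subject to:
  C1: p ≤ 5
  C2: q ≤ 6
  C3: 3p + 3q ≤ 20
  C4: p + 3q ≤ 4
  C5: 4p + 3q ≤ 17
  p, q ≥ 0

min z = -3p + 7q

s.t.
  p + s1 = 5
  q + s2 = 6
  3p + 3q + s3 = 20
  p + 3q + s4 = 4
  4p + 3q + s5 = 17
  p, q, s1, s2, s3, s4, s5 ≥ 0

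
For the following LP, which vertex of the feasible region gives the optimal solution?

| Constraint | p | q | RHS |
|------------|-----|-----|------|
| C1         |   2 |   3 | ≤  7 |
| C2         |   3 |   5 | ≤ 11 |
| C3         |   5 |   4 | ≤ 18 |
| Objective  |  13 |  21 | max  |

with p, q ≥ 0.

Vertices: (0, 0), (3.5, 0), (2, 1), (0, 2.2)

Evaluate the objective at each vertex of the feasible region:
  z(0, 0) = 0
  z(3.5, 0) = 45.5
  z(2, 1) = 47  ←
  z(0, 2.2) = 46.2
The maximum is at p = 2, q = 1.

(2, 1)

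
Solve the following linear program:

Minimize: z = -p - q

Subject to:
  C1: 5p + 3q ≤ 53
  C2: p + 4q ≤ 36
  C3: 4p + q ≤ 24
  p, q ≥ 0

Evaluate the objective at each vertex of the feasible region:
  z(0, 0) = 0
  z(6, 0) = -6
  z(4, 8) = -12  ←
  z(0, 9) = -9
The minimum is at p = 4, q = 8.

p = 4, q = 8, z = -12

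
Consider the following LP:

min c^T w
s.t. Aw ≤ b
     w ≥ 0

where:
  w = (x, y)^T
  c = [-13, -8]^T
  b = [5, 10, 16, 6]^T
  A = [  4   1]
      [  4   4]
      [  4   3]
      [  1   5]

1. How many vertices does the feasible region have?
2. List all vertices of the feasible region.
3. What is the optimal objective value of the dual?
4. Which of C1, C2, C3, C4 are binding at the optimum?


1. 4
2. (0, 0), (1.25, 0), (1, 1), (0, 1.2)
3. -21
4. C1, C4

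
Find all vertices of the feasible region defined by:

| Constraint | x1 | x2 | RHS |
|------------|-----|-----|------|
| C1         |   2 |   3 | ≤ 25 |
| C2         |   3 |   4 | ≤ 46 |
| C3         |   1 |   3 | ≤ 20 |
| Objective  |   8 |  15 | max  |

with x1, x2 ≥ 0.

(0, 0), (12.5, 0), (5, 5), (0, 6.667)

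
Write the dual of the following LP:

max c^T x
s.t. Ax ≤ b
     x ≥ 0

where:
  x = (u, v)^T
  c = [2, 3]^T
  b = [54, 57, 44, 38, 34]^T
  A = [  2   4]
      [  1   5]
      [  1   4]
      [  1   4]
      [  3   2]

Primal max cᵀx s.t. Ax ≤ b, x ≥ 0  →  Dual min bᵀy s.t. Aᵀy ≥ c, y ≥ 0.

Minimize: z = 54y1 + 57y2 + 44y3 + 38y4 + 34y5

Subject to:
  2y1 + y2 + y3 + y4 + 3y5 ≥ 2
  4y1 + 5y2 + 4y3 + 4y4 + 2y5 ≥ 3
  y1, y2, y3, y4, y5 ≥ 0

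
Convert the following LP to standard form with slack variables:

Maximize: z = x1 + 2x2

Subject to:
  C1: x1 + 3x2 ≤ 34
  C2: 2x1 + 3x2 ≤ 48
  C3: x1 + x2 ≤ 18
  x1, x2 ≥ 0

max z = x1 + 2x2

s.t.
  x1 + 3x2 + s1 = 34
  2x1 + 3x2 + s2 = 48
  x1 + x2 + s3 = 18
  x1, x2, s1, s2, s3 ≥ 0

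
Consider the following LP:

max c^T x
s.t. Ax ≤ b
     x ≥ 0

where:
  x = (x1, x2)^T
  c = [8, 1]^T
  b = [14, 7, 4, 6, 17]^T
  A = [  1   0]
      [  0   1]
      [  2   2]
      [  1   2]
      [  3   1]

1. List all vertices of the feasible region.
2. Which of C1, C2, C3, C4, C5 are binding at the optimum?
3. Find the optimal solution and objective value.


1. (0, 0), (2, 0), (0, 2)
2. C3
3. x1 = 2, x2 = 0, z = 16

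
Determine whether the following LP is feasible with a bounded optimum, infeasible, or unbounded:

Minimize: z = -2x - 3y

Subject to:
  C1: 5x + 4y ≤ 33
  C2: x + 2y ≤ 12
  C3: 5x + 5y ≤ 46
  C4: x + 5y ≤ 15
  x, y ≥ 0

Feasible with a bounded optimal solution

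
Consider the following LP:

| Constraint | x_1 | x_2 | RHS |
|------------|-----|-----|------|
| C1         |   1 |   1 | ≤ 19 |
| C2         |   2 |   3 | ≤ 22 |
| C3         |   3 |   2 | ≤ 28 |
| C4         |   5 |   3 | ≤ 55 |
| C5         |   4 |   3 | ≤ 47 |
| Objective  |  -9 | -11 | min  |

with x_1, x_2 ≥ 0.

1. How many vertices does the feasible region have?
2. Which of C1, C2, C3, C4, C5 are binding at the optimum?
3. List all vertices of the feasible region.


1. 4
2. C2, C3
3. (0, 0), (9.333, 0), (8, 2), (0, 7.333)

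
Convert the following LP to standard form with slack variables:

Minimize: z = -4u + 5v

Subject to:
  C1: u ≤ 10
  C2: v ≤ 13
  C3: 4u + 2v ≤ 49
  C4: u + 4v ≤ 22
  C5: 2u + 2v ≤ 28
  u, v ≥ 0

min z = -4u + 5v

s.t.
  u + s1 = 10
  v + s2 = 13
  4u + 2v + s3 = 49
  u + 4v + s4 = 22
  2u + 2v + s5 = 28
  u, v, s1, s2, s3, s4, s5 ≥ 0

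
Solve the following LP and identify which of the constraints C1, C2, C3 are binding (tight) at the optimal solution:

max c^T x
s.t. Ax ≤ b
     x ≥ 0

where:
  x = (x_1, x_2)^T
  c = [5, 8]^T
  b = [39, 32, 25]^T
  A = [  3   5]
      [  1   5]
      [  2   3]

At x_1 = 8, x_2 = 3, compute slack b - a·x for each constraint:
  C1: 39 − 39 = 0  (binding)
  C2: 32 − 23 = 9  (slack)
  C3: 25 − 25 = 0  (binding)

Optimal: x_1 = 8, x_2 = 3
Binding: C1, C3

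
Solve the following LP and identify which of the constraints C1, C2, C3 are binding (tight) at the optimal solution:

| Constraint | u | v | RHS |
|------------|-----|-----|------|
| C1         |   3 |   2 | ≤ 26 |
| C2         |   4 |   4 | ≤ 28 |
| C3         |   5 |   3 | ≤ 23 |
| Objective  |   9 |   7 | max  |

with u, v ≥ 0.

At u = 1, v = 6, compute slack b - a·x for each constraint:
  C1: 26 − 15 = 11  (slack)
  C2: 28 − 28 = 0  (binding)
  C3: 23 − 23 = 0  (binding)

Optimal: u = 1, v = 6
Binding: C2, C3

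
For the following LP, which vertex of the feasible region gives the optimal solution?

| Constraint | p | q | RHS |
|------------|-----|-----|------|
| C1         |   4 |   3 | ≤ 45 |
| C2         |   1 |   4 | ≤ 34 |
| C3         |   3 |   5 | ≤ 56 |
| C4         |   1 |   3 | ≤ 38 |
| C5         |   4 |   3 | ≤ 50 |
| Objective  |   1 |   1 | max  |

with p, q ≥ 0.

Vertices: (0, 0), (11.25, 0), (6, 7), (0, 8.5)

Evaluate the objective at each vertex of the feasible region:
  z(0, 0) = 0
  z(11.25, 0) = 11.25
  z(6, 7) = 13  ←
  z(0, 8.5) = 8.5
The maximum is at p = 6, q = 7.

(6, 7)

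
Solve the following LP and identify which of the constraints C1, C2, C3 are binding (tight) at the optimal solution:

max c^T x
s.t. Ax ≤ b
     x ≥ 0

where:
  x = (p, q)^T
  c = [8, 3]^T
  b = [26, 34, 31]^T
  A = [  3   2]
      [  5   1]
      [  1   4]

At p = 6, q = 4, compute slack b - a·x for each constraint:
  C1: 26 − 26 = 0  (binding)
  C2: 34 − 34 = 0  (binding)
  C3: 31 − 22 = 9  (slack)

Optimal: p = 6, q = 4
Binding: C1, C2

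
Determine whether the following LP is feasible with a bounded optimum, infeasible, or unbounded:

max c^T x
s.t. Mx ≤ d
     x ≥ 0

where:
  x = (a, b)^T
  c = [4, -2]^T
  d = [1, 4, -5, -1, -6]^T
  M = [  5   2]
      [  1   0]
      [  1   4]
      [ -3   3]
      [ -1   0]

Infeasible (no feasible solution exists)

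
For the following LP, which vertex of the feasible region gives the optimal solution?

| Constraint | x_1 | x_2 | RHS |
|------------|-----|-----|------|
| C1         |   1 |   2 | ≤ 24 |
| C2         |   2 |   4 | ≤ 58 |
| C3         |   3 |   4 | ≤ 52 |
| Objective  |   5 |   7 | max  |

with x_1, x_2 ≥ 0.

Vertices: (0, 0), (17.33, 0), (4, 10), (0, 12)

Evaluate the objective at each vertex of the feasible region:
  z(0, 0) = 0
  z(17.33, 0) = 86.67
  z(4, 10) = 90  ←
  z(0, 12) = 84
The maximum is at x_1 = 4, x_2 = 10.

(4, 10)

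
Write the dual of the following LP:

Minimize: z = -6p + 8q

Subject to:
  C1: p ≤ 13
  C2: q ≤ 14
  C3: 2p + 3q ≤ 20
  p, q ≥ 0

Primal min cᵀx s.t. Ax ≤ b, x ≥ 0  →  Dual max −bᵀy s.t. Aᵀy ≥ −c, y ≥ 0.

Maximize: z = -13y1 - 14y2 - 20y3

Subject to:
  y1 + 2y3 ≥ 6
  y2 + 3y3 ≥ -8
  y1, y2, y3 ≥ 0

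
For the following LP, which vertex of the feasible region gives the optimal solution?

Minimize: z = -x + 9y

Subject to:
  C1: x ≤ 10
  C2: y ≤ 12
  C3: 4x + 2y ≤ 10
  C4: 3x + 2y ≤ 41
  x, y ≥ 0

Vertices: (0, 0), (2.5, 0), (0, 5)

Evaluate the objective at each vertex of the feasible region:
  z(0, 0) = 0
  z(2.5, 0) = -2.5  ←
  z(0, 5) = 45
The minimum is at x = 2.5, y = 0.

(2.5, 0)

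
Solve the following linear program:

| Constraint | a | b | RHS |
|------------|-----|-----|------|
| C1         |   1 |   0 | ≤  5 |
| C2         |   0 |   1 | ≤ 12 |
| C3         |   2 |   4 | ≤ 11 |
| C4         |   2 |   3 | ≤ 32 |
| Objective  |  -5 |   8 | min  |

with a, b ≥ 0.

Evaluate the objective at each vertex of the feasible region:
  z(0, 0) = 0
  z(5, 0) = -25  ←
  z(5, 0.25) = -23
  z(0, 2.75) = 22
The minimum is at a = 5, b = 0.

a = 5, b = 0, z = -25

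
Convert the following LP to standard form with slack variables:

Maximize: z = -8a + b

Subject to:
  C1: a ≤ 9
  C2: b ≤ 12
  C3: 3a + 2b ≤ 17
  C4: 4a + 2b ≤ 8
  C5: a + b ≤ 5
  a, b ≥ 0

max z = -8a + b

s.t.
  a + s1 = 9
  b + s2 = 12
  3a + 2b + s3 = 17
  4a + 2b + s4 = 8
  a + b + s5 = 5
  a, b, s1, s2, s3, s4, s5 ≥ 0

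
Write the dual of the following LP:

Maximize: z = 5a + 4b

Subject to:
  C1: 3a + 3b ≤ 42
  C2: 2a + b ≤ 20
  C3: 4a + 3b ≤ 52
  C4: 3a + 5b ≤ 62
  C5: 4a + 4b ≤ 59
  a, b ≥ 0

Primal max cᵀx s.t. Ax ≤ b, x ≥ 0  →  Dual min bᵀy s.t. Aᵀy ≥ c, y ≥ 0.

Minimize: z = 42y1 + 20y2 + 52y3 + 62y4 + 59y5

Subject to:
  3y1 + 2y2 + 4y3 + 3y4 + 4y5 ≥ 5
  3y1 + y2 + 3y3 + 5y4 + 4y5 ≥ 4
  y1, y2, y3, y4, y5 ≥ 0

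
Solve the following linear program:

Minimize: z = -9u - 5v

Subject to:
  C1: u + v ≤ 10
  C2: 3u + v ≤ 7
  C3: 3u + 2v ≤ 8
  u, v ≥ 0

Evaluate the objective at each vertex of the feasible region:
  z(0, 0) = 0
  z(2.333, 0) = -21
  z(2, 1) = -23  ←
  z(0, 4) = -20
The minimum is at u = 2, v = 1.

u = 2, v = 1, z = -23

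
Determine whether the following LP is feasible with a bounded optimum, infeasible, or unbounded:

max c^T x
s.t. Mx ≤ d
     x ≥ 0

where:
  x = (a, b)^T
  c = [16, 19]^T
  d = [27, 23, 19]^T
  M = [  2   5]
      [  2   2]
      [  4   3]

Feasible with a bounded optimal solution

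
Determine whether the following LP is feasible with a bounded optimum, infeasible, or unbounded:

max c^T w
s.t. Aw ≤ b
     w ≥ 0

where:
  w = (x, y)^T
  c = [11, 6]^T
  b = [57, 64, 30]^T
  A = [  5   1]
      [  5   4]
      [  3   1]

Feasible with a bounded optimal solution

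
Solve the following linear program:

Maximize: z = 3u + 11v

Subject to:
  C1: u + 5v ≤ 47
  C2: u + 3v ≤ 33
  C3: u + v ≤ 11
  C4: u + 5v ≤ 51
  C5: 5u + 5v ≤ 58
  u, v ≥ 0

Evaluate the objective at each vertex of the feasible region:
  z(0, 0) = 0
  z(11, 0) = 33
  z(2, 9) = 105  ←
  z(0, 9.4) = 103.4
The maximum is at u = 2, v = 9.

u = 2, v = 9, z = 105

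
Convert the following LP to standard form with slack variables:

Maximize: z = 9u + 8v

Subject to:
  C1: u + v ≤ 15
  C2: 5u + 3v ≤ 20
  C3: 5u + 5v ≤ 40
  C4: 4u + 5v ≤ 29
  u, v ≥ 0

max z = 9u + 8v

s.t.
  u + v + s1 = 15
  5u + 3v + s2 = 20
  5u + 5v + s3 = 40
  4u + 5v + s4 = 29
  u, v, s1, s2, s3, s4 ≥ 0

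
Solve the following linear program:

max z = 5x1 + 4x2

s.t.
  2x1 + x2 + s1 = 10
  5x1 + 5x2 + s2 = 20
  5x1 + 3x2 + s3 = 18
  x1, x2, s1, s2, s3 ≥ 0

Evaluate the objective at each vertex of the feasible region:
  z(0, 0) = 0
  z(3.6, 0) = 18
  z(3, 1) = 19  ←
  z(0, 4) = 16
The maximum is at x1 = 3, x2 = 1.

x1 = 3, x2 = 1, z = 19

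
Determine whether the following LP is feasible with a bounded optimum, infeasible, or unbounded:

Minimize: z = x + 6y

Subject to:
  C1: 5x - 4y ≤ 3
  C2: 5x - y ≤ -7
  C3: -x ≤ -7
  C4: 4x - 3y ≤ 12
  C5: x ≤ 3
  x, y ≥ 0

Infeasible (no feasible solution exists)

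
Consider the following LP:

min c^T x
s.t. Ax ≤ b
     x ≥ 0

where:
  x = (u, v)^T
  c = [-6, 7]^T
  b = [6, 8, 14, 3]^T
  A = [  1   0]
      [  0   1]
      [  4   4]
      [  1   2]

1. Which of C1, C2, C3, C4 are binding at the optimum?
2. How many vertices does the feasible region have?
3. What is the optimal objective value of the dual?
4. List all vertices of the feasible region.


1. C4
2. 3
3. -18
4. (0, 0), (3, 0), (0, 1.5)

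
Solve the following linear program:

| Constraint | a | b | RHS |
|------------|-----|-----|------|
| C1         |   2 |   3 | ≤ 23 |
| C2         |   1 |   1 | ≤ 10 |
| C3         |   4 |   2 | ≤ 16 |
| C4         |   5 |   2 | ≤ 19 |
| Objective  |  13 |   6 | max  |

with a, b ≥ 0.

Evaluate the objective at each vertex of the feasible region:
  z(0, 0) = 0
  z(3.8, 0) = 49.4
  z(3, 2) = 51  ←
  z(0.25, 7.5) = 48.25
  z(0, 7.667) = 46
The maximum is at a = 3, b = 2.

a = 3, b = 2, z = 51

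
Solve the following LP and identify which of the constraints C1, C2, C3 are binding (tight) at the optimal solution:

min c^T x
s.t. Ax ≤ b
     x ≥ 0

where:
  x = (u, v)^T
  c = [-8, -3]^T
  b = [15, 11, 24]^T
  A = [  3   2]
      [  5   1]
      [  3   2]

At u = 1, v = 6, compute slack b - a·x for each constraint:
  C1: 15 − 15 = 0  (binding)
  C2: 11 − 11 = 0  (binding)
  C3: 24 − 15 = 9  (slack)

Optimal: u = 1, v = 6
Binding: C1, C2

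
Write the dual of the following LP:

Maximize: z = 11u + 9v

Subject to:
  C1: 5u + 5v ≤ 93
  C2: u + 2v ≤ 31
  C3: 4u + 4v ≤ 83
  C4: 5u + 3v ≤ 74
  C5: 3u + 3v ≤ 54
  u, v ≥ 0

Primal max cᵀx s.t. Ax ≤ b, x ≥ 0  →  Dual min bᵀy s.t. Aᵀy ≥ c, y ≥ 0.

Minimize: z = 93y1 + 31y2 + 83y3 + 74y4 + 54y5

Subject to:
  5y1 + y2 + 4y3 + 5y4 + 3y5 ≥ 11
  5y1 + 2y2 + 4y3 + 3y4 + 3y5 ≥ 9
  y1, y2, y3, y4, y5 ≥ 0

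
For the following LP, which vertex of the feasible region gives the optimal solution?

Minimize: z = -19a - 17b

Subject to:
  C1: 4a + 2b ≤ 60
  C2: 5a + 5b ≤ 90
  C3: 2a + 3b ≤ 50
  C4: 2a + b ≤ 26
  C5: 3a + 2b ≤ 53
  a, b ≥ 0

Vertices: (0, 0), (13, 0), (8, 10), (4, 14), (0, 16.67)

Evaluate the objective at each vertex of the feasible region:
  z(0, 0) = 0
  z(13, 0) = -247
  z(8, 10) = -322  ←
  z(4, 14) = -314
  z(0, 16.67) = -283.3
The minimum is at a = 8, b = 10.

(8, 10)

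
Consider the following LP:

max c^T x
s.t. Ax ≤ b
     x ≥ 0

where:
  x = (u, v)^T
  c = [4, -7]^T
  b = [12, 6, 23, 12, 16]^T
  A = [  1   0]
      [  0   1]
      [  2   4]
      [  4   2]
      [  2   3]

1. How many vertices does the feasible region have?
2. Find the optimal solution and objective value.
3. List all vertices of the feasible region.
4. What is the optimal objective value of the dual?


1. 4
2. u = 3, v = 0, z = 12
3. (0, 0), (3, 0), (0.5, 5), (0, 5.333)
4. 12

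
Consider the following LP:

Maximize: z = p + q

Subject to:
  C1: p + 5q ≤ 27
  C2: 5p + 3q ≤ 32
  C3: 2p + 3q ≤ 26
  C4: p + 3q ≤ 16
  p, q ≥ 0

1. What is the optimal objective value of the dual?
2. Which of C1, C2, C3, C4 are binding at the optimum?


1. 8
2. C2, C4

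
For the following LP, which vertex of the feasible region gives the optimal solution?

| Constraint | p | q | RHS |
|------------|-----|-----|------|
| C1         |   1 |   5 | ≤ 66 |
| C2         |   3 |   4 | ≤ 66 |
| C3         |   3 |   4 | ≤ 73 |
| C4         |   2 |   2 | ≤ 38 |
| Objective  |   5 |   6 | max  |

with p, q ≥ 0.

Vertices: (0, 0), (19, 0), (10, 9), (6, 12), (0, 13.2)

Evaluate the objective at each vertex of the feasible region:
  z(0, 0) = 0
  z(19, 0) = 95
  z(10, 9) = 104  ←
  z(6, 12) = 102
  z(0, 13.2) = 79.2
The maximum is at p = 10, q = 9.

(10, 9)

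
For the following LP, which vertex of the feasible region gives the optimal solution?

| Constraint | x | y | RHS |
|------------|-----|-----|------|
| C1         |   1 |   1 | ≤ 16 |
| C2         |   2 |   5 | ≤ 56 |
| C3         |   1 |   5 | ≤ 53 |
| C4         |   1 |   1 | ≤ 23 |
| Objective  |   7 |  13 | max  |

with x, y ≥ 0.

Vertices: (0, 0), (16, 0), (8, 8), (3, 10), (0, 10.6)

Evaluate the objective at each vertex of the feasible region:
  z(0, 0) = 0
  z(16, 0) = 112
  z(8, 8) = 160  ←
  z(3, 10) = 151
  z(0, 10.6) = 137.8
The maximum is at x = 8, y = 8.

(8, 8)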